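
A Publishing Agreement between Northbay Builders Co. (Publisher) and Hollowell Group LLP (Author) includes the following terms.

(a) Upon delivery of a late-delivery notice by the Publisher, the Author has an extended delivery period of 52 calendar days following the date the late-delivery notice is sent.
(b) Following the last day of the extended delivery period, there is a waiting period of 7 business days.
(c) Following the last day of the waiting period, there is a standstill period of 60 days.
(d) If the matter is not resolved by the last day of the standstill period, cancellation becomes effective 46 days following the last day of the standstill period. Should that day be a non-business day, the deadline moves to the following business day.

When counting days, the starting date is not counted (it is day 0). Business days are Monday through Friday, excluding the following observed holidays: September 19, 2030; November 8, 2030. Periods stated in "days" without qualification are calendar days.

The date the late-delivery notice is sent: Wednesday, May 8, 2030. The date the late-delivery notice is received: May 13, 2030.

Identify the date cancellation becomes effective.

October 23, 2030

Adding 52 calendar days to May 8, 2030 gives June 29, 2030, which is the last day of the extended delivery period.
From Saturday, June 29, 2030, 7 business days (Jul 1, Jul 2, Jul 3, Jul 4, Jul 5, Jul 8, Jul 9, skipping weekends) brings us to Tuesday, July 9, 2030, which is the last day of the waiting period.
The last day of the standstill period: 60 calendar days after July 9, 2030 is September 7, 2030.
The date cancellation becomes effective: 46 calendar days after September 7, 2030 is October 23, 2030. October 23, 2030 is a Wednesday and is not a listed holiday, so no roll-forward applies.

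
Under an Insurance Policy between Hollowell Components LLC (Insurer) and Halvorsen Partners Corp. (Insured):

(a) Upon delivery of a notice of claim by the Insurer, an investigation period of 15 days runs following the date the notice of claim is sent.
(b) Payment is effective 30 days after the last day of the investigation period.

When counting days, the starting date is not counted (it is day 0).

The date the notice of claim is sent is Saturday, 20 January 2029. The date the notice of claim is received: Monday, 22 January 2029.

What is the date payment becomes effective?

The last day of the investigation period: 20 January 2029 + 15 days = 4 February 2029.
The date payment becomes effective: 4 February 2029 + 30 days = 6 March 2029.

6 March 2029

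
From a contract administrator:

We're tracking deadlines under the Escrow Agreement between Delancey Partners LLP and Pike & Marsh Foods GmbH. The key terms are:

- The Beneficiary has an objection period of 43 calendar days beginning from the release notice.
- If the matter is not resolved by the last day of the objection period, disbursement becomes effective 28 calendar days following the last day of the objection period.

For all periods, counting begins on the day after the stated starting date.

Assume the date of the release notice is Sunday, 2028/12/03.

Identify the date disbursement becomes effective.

The last day of the objection period: 2028/12/03 + 43 days = 2029/01/15.
The date disbursement becomes effective: 2029/01/15 + 28 days = 2029/02/12.

2029/02/12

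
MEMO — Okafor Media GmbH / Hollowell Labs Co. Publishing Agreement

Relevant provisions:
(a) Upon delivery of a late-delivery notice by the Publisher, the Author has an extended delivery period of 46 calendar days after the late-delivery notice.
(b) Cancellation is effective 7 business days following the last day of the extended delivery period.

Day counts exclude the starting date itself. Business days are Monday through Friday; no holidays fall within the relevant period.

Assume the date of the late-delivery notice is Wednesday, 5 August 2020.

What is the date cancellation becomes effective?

Adding 46 calendar days to 5 August 2020 gives 20 September 2020, which is the last day of the extended delivery period.
From Sunday, 20 September 2020, 7 business days (Sep 21, Sep 22, Sep 23, Sep 24, Sep 25, Sep 28, Sep 29, skipping weekends) brings us to Tuesday, 29 September 2020, which is the date cancellation becomes effective.

29 September 2020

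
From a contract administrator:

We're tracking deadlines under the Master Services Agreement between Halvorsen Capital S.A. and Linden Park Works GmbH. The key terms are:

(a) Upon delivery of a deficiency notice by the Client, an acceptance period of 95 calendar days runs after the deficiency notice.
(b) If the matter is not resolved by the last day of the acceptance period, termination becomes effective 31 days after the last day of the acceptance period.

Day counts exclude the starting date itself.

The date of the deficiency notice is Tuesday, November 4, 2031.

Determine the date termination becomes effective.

The last day of the acceptance period: 95 calendar days after November 4, 2031 is February 7, 2032.
Adding 31 calendar days to February 7, 2032 gives March 9, 2032, which is the date termination becomes effective.

March 9, 2032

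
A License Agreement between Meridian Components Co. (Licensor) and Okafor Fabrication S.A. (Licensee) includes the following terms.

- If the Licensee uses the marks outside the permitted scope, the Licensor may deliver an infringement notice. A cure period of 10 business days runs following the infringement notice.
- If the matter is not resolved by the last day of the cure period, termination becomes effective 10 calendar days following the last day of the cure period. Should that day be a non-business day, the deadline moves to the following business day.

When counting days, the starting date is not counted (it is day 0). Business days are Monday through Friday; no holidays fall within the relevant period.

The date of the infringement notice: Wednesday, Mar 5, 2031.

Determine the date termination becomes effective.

Mar 31, 2031

From Wednesday, Mar 5, 2031, 10 business days (Mar 6, Mar 7, Mar 10, Mar 11, Mar 12, Mar 13, Mar 14, Mar 17, Mar 18, Mar 19, skipping weekends) brings us to Wednesday, Mar 19, 2031, which is the last day of the cure period.
The date termination becomes effective: Mar 19, 2031 + 10 days = Mar 29, 2031. That falls on a Saturday, so it rolls to the next business day, Monday, Mar 31, 2031.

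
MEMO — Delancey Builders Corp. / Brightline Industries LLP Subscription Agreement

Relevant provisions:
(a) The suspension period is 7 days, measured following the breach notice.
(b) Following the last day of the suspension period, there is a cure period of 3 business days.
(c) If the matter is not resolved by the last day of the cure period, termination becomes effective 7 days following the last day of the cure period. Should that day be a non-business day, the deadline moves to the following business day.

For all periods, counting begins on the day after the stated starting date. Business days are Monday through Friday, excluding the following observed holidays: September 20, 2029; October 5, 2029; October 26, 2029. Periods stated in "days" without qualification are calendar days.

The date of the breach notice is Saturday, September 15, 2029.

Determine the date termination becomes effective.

The last day of the suspension period: September 15, 2029 + 7 days = September 22, 2029.
The last day of the cure period: counting 3 business days from Saturday, September 22, 2029 (Sep 24, Sep 25, Sep 26, skipping weekends) reaches Wednesday, September 26, 2029.
The date termination becomes effective: 7 calendar days after September 26, 2029 is October 3, 2029. October 3, 2029 is a Wednesday and is not a listed holiday, so no roll-forward applies.

October 3, 2029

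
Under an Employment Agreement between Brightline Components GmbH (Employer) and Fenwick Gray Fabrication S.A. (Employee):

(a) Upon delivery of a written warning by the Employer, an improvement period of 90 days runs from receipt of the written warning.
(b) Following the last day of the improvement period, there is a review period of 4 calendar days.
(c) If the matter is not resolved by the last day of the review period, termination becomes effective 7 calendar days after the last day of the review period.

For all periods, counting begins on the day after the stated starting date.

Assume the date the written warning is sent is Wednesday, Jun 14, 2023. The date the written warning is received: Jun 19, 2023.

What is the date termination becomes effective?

Sep 28, 2023

The last day of the improvement period: Jun 19, 2023 + 90 days = Sep 17, 2023.
Adding 4 calendar days to Sep 17, 2023 gives Sep 21, 2023, which is the last day of the review period.
The date termination becomes effective: 7 calendar days after Sep 21, 2023 is Sep 28, 2023.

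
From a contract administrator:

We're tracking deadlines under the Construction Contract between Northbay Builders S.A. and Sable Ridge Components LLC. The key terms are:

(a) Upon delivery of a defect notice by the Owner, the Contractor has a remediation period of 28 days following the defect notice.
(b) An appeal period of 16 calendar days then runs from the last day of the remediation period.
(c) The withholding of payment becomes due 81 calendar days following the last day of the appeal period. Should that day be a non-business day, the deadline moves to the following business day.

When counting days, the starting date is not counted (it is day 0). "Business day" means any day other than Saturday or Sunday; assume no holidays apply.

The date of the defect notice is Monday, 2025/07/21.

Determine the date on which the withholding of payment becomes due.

2025/11/24

The last day of the remediation period: 28 calendar days after 2025/07/21 is 2025/08/18.
Adding 16 calendar days to 2025/08/18 gives 2025/09/03, which is the last day of the appeal period.
The date on which the withholding of payment becomes due: 81 calendar days after 2025/09/03 is 2025/11/23. That falls on a Sunday, so it rolls to the next business day, Monday, 2025/11/24.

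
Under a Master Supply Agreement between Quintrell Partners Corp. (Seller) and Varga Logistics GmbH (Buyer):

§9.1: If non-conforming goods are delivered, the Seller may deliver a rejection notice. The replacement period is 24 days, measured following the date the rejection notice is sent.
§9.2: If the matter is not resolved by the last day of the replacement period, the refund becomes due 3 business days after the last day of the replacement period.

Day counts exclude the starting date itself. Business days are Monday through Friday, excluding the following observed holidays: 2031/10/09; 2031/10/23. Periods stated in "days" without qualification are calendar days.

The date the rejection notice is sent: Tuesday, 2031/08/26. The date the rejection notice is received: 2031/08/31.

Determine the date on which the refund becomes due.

The last day of the replacement period: 2031/08/26 + 24 days = 2031/09/19.
The date on which the refund becomes due: counting 3 business days from Friday, 2031/09/19 (Sep 22, Sep 23, Sep 24, skipping weekends) reaches Wednesday, 2031/09/24.

2031/09/24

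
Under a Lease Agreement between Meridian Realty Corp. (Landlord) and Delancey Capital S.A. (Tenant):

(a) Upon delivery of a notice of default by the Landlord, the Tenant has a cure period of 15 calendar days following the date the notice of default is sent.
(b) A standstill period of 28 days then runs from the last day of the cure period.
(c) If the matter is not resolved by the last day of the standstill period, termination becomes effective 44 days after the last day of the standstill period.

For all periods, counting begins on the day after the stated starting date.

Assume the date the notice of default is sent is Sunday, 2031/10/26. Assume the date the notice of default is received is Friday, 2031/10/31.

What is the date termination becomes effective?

2032/01/21

The last day of the cure period: 15 calendar days after 2031/10/26 is 2031/11/10.
The last day of the standstill period: 2031/11/10 + 28 days = 2031/12/08.
Adding 44 calendar days to 2031/12/08 gives 2032/01/21, which is the date termination becomes effective.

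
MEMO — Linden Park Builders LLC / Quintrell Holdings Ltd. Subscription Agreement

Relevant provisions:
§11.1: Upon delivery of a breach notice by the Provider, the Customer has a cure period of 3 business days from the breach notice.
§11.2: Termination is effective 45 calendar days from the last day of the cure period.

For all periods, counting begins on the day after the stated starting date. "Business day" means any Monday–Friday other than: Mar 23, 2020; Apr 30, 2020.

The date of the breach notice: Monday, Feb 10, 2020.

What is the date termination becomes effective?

From Monday, Feb 10, 2020, 3 business days (Feb 11, Feb 12, Feb 13, skipping weekends) brings us to Thursday, Feb 13, 2020, which is the last day of the cure period.
The date termination becomes effective: 45 calendar days after Feb 13, 2020 is Mar 29, 2020.

Mar 29, 2020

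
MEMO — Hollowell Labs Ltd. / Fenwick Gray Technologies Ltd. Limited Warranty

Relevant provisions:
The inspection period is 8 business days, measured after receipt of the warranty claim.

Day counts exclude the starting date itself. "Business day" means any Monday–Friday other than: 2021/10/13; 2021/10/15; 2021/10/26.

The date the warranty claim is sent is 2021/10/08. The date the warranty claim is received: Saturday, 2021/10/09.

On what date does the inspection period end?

The last day of the inspection period: counting 8 business days from Saturday, 2021/10/09 (Oct 11, Oct 12, Oct 14, Oct 18, Oct 19, Oct 20, Oct 21, Oct 22, skipping weekends and the listed holidays on Oct 13, Oct 15) reaches Friday, 2021/10/22.

2021/10/22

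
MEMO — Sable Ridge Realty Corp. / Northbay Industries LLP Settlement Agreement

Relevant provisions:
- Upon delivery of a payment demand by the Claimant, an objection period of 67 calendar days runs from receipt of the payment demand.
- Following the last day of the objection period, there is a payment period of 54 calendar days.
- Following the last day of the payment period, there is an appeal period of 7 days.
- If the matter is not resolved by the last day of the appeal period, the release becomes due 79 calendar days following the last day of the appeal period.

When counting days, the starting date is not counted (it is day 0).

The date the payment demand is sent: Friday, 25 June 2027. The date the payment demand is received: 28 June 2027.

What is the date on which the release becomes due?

Adding 67 calendar days to 28 June 2027 gives 3 September 2027, which is the last day of the objection period.
The last day of the payment period: 3 September 2027 + 54 days = 27 October 2027.
The last day of the appeal period: 27 October 2027 + 7 days = 3 November 2027.
Adding 79 calendar days to 3 November 2027 gives 21 January 2028, which is the date on which the release becomes due.

21 January 2028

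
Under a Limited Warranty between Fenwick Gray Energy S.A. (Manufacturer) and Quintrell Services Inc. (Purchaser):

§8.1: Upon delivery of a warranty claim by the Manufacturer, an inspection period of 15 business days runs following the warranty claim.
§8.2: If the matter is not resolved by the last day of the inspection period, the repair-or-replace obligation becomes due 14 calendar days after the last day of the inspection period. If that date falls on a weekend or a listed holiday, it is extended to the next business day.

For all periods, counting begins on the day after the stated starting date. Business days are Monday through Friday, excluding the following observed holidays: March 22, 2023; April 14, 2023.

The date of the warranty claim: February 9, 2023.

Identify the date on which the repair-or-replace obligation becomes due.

March 16, 2023

The last day of the inspection period: counting 15 business days from Thursday, February 9, 2023 (Feb 10, Feb 13, Feb 14, Feb 15, …, Feb 28, Mar 1, Mar 2, skipping weekends) reaches Thursday, March 2, 2023.
The date on which the repair-or-replace obligation becomes due: March 2, 2023 + 14 days = March 16, 2023. March 16, 2023 is a Thursday and is not a listed holiday, so no roll-forward applies.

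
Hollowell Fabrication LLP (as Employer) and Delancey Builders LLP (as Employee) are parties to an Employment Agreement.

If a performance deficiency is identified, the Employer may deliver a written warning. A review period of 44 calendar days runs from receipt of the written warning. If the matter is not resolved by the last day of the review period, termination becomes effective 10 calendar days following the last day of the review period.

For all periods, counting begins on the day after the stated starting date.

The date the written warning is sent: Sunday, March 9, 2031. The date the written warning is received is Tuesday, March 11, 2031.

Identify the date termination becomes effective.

May 4, 2031

The last day of the review period: March 11, 2031 + 44 days = April 24, 2031.
The date termination becomes effective: 10 calendar days after April 24, 2031 is May 4, 2031.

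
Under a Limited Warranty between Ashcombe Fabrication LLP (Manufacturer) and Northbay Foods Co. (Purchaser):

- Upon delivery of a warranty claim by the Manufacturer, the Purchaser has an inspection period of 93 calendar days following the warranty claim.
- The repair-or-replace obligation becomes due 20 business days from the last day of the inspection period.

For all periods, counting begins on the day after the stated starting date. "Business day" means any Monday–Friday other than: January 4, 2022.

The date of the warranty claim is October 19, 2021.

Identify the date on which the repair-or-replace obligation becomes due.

Adding 93 calendar days to October 19, 2021 gives January 20, 2022, which is the last day of the inspection period.
The date on which the repair-or-replace obligation becomes due: 20 business days after Thursday, January 20, 2022, skipping weekends — Jan 21, Jan 24, Jan 25, Jan 26, …, Feb 15, Feb 16, Feb 17 — lands on Thursday, February 17, 2022.

February 17, 2022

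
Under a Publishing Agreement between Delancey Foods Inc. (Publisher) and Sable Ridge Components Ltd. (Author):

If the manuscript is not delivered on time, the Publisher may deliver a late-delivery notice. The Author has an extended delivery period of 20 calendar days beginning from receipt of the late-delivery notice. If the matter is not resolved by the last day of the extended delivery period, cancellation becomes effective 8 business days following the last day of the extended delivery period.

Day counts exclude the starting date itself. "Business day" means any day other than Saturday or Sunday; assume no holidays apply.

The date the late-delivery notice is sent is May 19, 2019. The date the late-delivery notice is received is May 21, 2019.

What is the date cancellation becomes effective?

The last day of the extended delivery period: May 21, 2019 + 20 days = Jun 10, 2019.
The date cancellation becomes effective: counting 8 business days from Monday, Jun 10, 2019 (Jun 11, Jun 12, Jun 13, Jun 14, Jun 17, Jun 18, Jun 19, Jun 20, skipping weekends) reaches Thursday, Jun 20, 2019.

Jun 20, 2019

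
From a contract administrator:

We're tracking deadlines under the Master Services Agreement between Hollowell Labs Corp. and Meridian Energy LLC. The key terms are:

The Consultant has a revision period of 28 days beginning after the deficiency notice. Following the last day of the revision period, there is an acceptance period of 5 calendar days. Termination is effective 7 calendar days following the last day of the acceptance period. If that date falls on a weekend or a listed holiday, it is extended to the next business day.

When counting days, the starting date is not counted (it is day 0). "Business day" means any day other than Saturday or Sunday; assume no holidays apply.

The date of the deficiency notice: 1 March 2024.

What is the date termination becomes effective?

10 April 2024

Adding 28 calendar days to 1 March 2024 gives 29 March 2024, which is the last day of the revision period.
Adding 5 calendar days to 29 March 2024 gives 3 April 2024, which is the last day of the acceptance period.
The date termination becomes effective: 7 calendar days after 3 April 2024 is 10 April 2024. 10 April 2024 is a Wednesday, so no roll-forward applies.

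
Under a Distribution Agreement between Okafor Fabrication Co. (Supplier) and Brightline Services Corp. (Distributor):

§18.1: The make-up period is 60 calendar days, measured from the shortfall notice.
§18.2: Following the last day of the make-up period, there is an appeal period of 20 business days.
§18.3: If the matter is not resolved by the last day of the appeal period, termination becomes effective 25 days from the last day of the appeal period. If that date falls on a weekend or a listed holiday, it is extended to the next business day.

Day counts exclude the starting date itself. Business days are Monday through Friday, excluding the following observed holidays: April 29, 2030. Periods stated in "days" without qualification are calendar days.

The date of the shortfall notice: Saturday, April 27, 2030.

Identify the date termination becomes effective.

August 19, 2030

The last day of the make-up period: 60 calendar days after April 27, 2030 is June 26, 2030.
The last day of the appeal period: 20 business days after Wednesday, June 26, 2030, skipping weekends — Jun 27, Jun 28, Jul 1, Jul 2, …, Jul 22, Jul 23, Jul 24 — lands on Wednesday, July 24, 2030.
Adding 25 calendar days to July 24, 2030 gives August 18, 2030, which is the date termination becomes effective. That falls on a Sunday, so it rolls to the next business day, Monday, August 19, 2030.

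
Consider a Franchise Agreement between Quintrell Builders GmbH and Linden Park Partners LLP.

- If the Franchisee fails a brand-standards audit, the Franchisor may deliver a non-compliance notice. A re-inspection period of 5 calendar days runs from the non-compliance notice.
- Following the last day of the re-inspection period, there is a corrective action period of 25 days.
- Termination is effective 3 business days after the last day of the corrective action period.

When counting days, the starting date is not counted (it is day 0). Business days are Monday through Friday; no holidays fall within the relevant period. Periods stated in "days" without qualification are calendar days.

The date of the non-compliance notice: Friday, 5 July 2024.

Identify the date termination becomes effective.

The last day of the re-inspection period: 5 July 2024 + 5 days = 10 July 2024.
Adding 25 calendar days to 10 July 2024 gives 4 August 2024, which is the last day of the corrective action period.
The date termination becomes effective: 3 business days after Sunday, 4 August 2024, skipping weekends — Aug 5, Aug 6, Aug 7 — lands on Wednesday, 7 August 2024.

7 August 2024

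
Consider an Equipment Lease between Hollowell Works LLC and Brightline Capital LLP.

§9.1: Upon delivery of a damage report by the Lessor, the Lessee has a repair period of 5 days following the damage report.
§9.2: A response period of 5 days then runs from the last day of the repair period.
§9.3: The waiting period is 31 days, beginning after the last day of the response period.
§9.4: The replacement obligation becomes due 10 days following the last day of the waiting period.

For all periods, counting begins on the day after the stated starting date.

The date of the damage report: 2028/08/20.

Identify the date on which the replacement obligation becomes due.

The last day of the repair period: 2028/08/20 + 5 days = 2028/08/25.
The last day of the response period: 5 calendar days after 2028/08/25 is 2028/08/30.
The last day of the waiting period: 2028/08/30 + 31 days = 2028/09/30.
The date on which the replacement obligation becomes due: 2028/09/30 + 10 days = 2028/10/10.

2028/10/10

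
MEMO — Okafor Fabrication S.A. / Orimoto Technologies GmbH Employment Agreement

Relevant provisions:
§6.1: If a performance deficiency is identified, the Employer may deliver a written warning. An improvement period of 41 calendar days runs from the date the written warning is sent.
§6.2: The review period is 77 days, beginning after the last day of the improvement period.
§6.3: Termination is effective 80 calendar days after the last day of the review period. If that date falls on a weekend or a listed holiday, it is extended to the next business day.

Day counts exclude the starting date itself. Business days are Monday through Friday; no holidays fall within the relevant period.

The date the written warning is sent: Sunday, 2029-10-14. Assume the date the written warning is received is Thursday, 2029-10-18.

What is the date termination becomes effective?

Adding 41 calendar days to 2029-10-14 gives 2029-11-24, which is the last day of the improvement period.
Adding 77 calendar days to 2029-11-24 gives 2030-02-09, which is the last day of the review period.
The date termination becomes effective: 2030-02-09 + 80 days = 2030-04-30. 2030-04-30 is a Tuesday, so no roll-forward applies.

2030-04-30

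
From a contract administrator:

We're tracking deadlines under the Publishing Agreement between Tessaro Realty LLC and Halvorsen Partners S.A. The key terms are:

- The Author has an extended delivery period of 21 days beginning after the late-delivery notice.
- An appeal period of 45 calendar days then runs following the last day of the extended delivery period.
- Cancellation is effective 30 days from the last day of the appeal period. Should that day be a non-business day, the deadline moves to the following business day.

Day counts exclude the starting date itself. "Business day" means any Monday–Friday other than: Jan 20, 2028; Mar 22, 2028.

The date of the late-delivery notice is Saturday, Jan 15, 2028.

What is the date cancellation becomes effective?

Adding 21 calendar days to Jan 15, 2028 gives Feb 5, 2028, which is the last day of the extended delivery period.
The last day of the appeal period: Feb 5, 2028 + 45 days = Mar 21, 2028.
Adding 30 calendar days to Mar 21, 2028 gives Apr 20, 2028, which is the date cancellation becomes effective. Apr 20, 2028 is a Thursday and is not a listed holiday, so no roll-forward applies.

Apr 20, 2028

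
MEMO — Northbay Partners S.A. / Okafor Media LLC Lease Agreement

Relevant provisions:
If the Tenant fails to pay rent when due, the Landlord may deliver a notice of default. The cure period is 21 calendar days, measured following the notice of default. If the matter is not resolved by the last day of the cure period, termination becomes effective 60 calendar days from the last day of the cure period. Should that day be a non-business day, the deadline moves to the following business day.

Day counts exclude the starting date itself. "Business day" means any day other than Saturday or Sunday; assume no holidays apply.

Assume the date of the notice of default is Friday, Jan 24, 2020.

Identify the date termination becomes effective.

Apr 14, 2020

The last day of the cure period: Jan 24, 2020 + 21 days = Feb 14, 2020.
Adding 60 calendar days to Feb 14, 2020 gives Apr 14, 2020, which is the date termination becomes effective. Apr 14, 2020 is a Tuesday, so no roll-forward applies.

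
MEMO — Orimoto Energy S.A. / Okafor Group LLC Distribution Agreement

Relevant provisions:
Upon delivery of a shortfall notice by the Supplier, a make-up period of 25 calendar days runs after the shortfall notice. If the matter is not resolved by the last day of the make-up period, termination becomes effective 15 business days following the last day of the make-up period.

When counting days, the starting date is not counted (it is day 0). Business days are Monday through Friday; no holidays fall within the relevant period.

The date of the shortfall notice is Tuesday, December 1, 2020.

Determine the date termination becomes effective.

The last day of the make-up period: December 1, 2020 + 25 days = December 26, 2020.
The date termination becomes effective: 15 business days after Saturday, December 26, 2020, skipping weekends — Dec 28, Dec 29, Dec 30, Dec 31, …, Jan 13, Jan 14, Jan 15 — lands on Friday, January 15, 2021.

January 15, 2021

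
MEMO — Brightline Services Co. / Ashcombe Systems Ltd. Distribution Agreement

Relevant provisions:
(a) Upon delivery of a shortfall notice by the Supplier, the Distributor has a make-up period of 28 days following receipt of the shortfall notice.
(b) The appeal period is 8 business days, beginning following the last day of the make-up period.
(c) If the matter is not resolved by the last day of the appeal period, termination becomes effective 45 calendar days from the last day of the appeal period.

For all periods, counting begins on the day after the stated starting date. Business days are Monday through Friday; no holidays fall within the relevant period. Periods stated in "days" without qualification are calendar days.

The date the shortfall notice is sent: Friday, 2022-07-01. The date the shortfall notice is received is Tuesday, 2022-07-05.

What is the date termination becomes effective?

The last day of the make-up period: 2022-07-05 + 28 days = 2022-08-02.
The last day of the appeal period: counting 8 business days from Tuesday, 2022-08-02 (Aug 3, Aug 4, Aug 5, Aug 8, Aug 9, Aug 10, Aug 11, Aug 12, skipping weekends) reaches Friday, 2022-08-12.
The date termination becomes effective: 2022-08-12 + 45 days = 2022-09-26.

2022-09-26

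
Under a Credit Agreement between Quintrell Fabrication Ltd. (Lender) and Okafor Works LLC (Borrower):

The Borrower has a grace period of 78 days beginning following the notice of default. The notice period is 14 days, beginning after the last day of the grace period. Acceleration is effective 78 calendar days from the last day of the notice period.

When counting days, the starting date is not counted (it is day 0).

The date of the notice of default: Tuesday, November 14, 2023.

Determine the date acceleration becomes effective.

May 2, 2024

Adding 78 calendar days to November 14, 2023 gives January 31, 2024, which is the last day of the grace period.
The last day of the notice period: January 31, 2024 + 14 days = February 14, 2024.
Adding 78 calendar days to February 14, 2024 gives May 2, 2024, which is the date acceleration becomes effective.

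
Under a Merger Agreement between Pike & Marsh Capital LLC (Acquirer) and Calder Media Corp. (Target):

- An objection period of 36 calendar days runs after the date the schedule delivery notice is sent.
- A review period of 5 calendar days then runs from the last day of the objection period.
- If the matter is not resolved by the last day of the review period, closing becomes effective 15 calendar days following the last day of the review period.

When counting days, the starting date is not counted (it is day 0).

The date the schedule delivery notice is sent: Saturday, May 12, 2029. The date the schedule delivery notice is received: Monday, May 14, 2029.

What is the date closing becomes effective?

Jul 7, 2029

The last day of the objection period: May 12, 2029 + 36 days = Jun 17, 2029.
The last day of the review period: Jun 17, 2029 + 5 days = Jun 22, 2029.
The date closing becomes effective: 15 calendar days after Jun 22, 2029 is Jul 7, 2029.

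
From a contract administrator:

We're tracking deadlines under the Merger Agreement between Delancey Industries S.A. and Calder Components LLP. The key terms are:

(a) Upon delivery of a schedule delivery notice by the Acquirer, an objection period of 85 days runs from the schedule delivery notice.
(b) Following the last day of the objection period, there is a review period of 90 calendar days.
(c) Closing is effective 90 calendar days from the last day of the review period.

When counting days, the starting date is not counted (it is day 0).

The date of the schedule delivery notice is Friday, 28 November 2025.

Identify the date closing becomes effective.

20 August 2026

The last day of the objection period: 85 calendar days after 28 November 2025 is 21 February 2026.
The last day of the review period: 21 February 2026 + 90 days = 22 May 2026.
The date closing becomes effective: 22 May 2026 + 90 days = 20 August 2026.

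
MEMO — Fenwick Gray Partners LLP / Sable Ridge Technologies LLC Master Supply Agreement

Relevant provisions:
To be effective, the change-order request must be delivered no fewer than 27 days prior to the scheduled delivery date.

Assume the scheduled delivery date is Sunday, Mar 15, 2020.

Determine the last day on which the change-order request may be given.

Feb 17, 2020

Counting back 27 calendar days from Mar 15, 2020 gives Feb 17, 2020.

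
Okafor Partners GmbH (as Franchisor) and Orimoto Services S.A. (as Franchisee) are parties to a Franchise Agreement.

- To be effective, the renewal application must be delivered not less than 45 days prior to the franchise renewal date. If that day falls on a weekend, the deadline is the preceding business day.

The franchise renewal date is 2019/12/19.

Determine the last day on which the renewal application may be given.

2019/12/19 minus 45 days is 2019/11/04. That is a Monday, so no adjustment is needed.

2019/11/04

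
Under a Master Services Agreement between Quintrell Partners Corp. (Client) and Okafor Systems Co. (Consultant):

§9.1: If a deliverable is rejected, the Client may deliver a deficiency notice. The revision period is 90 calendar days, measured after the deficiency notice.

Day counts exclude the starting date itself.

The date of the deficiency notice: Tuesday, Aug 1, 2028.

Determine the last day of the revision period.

Oct 30, 2028

Adding 90 calendar days to Aug 1, 2028 gives Oct 30, 2028, which is the last day of the revision period.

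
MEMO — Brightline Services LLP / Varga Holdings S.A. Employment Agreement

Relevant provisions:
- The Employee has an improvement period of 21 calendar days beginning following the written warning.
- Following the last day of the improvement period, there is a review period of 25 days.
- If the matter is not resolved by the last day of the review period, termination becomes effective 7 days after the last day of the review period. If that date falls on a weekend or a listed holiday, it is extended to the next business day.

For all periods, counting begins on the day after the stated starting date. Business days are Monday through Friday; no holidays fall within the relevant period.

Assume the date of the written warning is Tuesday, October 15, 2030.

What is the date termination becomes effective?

December 9, 2030

The last day of the improvement period: 21 calendar days after October 15, 2030 is November 5, 2030.
Adding 25 calendar days to November 5, 2030 gives November 30, 2030, which is the last day of the review period.
The date termination becomes effective: 7 calendar days after November 30, 2030 is December 7, 2030. That falls on a Saturday, so it rolls to the next business day, Monday, December 9, 2030.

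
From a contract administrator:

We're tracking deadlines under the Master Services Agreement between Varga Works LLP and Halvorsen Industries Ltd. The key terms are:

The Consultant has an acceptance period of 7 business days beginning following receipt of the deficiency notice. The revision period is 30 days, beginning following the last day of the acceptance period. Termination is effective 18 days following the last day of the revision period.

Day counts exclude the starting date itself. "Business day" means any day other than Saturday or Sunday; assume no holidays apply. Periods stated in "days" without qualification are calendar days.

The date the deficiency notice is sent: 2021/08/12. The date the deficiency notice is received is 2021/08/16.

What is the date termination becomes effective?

2021/10/12

The last day of the acceptance period: 7 business days after Monday, 2021/08/16, skipping weekends — Aug 17, Aug 18, Aug 19, Aug 20, Aug 23, Aug 24, Aug 25 — lands on Wednesday, 2021/08/25.
Adding 30 calendar days to 2021/08/25 gives 2021/09/24, which is the last day of the revision period.
The date termination becomes effective: 2021/09/24 + 18 days = 2021/10/12.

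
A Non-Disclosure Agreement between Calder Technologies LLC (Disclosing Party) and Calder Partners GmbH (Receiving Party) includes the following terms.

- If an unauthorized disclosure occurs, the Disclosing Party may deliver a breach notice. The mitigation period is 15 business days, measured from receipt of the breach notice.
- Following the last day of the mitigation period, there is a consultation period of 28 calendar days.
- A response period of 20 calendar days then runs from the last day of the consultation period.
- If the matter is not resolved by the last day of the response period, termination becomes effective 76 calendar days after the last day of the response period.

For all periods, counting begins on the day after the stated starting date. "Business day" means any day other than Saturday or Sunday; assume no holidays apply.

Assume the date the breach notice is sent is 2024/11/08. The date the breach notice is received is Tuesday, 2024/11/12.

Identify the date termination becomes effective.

The last day of the mitigation period: 15 business days after Tuesday, 2024/11/12, skipping weekends — Nov 13, Nov 14, Nov 15, Nov 18, …, Nov 29, Dec 2, Dec 3 — lands on Tuesday, 2024/12/03.
Adding 28 calendar days to 2024/12/03 gives 2024/12/31, which is the last day of the consultation period.
The last day of the response period: 2024/12/31 + 20 days = 2025/01/20.
The date termination becomes effective: 2025/01/20 + 76 days = 2025/04/06.

2025/04/06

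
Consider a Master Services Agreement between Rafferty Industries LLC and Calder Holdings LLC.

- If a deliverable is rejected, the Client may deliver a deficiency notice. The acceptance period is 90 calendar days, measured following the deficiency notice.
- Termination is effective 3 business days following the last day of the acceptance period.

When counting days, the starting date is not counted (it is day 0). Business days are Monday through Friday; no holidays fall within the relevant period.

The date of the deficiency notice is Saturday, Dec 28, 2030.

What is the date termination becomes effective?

Apr 2, 2031

The last day of the acceptance period: Dec 28, 2030 + 90 days = Mar 28, 2031.
The date termination becomes effective: counting 3 business days from Friday, Mar 28, 2031 (Mar 31, Apr 1, Apr 2, skipping weekends) reaches Wednesday, Apr 2, 2031.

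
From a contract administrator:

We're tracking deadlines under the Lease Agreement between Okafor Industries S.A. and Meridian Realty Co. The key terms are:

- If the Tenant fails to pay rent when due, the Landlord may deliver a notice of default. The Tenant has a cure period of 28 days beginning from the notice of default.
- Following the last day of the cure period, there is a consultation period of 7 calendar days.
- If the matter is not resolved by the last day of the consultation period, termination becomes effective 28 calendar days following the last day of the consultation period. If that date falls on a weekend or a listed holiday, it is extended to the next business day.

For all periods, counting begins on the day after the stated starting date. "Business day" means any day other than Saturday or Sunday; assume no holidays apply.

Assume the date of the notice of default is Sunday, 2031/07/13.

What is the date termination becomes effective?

Adding 28 calendar days to 2031/07/13 gives 2031/08/10, which is the last day of the cure period.
The last day of the consultation period: 2031/08/10 + 7 days = 2031/08/17.
The date termination becomes effective: 28 calendar days after 2031/08/17 is 2031/09/14. That falls on a Sunday, so it rolls to the next business day, Monday, 2031/09/15.

2031/09/15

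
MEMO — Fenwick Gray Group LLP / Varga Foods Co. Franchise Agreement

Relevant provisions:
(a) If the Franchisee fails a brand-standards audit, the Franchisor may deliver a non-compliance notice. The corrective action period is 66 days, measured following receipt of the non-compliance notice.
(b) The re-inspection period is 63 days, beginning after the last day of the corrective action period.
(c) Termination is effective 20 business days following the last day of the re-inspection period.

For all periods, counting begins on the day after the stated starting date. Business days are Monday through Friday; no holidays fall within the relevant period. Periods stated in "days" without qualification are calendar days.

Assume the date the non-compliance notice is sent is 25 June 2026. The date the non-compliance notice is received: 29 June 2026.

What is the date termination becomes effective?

The last day of the corrective action period: 29 June 2026 + 66 days = 3 September 2026.
Adding 63 calendar days to 3 September 2026 gives 5 November 2026, which is the last day of the re-inspection period.
The date termination becomes effective: 20 business days after Thursday, 5 November 2026, skipping weekends — Nov 6, Nov 9, Nov 10, Nov 11, …, Dec 1, Dec 2, Dec 3 — lands on Thursday, 3 December 2026.

3 December 2026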